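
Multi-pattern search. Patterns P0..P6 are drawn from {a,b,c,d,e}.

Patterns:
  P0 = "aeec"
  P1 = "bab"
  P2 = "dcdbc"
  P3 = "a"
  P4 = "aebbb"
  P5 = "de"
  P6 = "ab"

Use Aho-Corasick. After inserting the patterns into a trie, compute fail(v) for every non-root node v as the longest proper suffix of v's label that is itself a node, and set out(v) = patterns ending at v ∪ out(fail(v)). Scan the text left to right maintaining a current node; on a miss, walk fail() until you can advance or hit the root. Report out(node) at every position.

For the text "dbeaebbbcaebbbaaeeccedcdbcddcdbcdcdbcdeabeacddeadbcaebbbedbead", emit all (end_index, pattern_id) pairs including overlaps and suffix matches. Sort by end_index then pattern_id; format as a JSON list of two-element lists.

Build:
Trie nodes:
  n0 'ε': a→1 b→5 d→8
  n1 'a': b→17 e→2  [P3 ends]
  n2 'ae': b→13 e→3
  n3 'aee': c→4
  n4 'aeec': ·  [P0 ends]
  n5 'b': a→6
  n6 'ba': b→7
  n7 'bab': ·  [P1 ends]
  n8 'd': c→9 e→16
  n9 'dc': d→10
  n10 'dcd': b→11
  n11 'dcdb': c→12
  n12 'dcdbc': ·  [P2 ends]
  n13 'aeb': b→14
  n14 'aebb': b→15
  n15 'aebbb': ·  [P4 ends]
  n16 'de': ·  [P5 ends]
  n17 'ab': ·  [P6 ends]

Failure links (BFS by depth):
  fail(1) 'a': from fail(0)=0 chase 'a': 0 ⇒ 0;  out={3}∪out(0)={3}
  fail(5) 'b': from fail(0)=0 chase 'b': 0 ⇒ 0;  out=∅∪out(0)=∅
  fail(8) 'd': from fail(0)=0 chase 'd': 0 ⇒ 0;  out=∅∪out(0)=∅
  fail(2) 'ae': from fail(1)=0 chase 'e': 0 ⇒ 0;  out=∅∪out(0)=∅
  fail(6) 'ba': from fail(5)=0 chase 'a': 0 ⇒ 1;  out=∅∪out(1)={3}
  fail(9) 'dc': from fail(8)=0 chase 'c': 0 ⇒ 0;  out=∅∪out(0)=∅
  fail(16) 'de': from fail(8)=0 chase 'e': 0 ⇒ 0;  out={5}∪out(0)={5}
  fail(17) 'ab': from fail(1)=0 chase 'b': 0 ⇒ 5;  out={6}∪out(5)={6}
  fail(3) 'aee': from fail(2)=0 chase 'e': 0 ⇒ 0;  out=∅∪out(0)=∅
  fail(7) 'bab': from fail(6)=1 chase 'b': 1 ⇒ 17;  out={1}∪out(17)={1,6}
  fail(10) 'dcd': from fail(9)=0 chase 'd': 0 ⇒ 8;  out=∅∪out(8)=∅
  fail(13) 'aeb': from fail(2)=0 chase 'b': 0 ⇒ 5;  out=∅∪out(5)=∅
  fail(4) 'aeec': from fail(3)=0 chase 'c': 0 ⇒ 0;  out={0}∪out(0)={0}
  fail(11) 'dcdb': from fail(10)=8 chase 'b': 8→0 ⇒ 5;  out=∅∪out(5)=∅
  fail(14) 'aebb': from fail(13)=5 chase 'b': 5→0 ⇒ 5;  out=∅∪out(5)=∅
  fail(12) 'dcdbc': from fail(11)=5 chase 'c': 5→0 ⇒ 0;  out={2}∪out(0)={2}
  fail(15) 'aebbb': from fail(14)=5 chase 'b': 5→0 ⇒ 5;  out={4}∪out(5)={4}

Run:
i=0 'd': node 0→8
i=1 'b': node 8→5 (fail-walked)
i=2 'e': node 5→0 (fail-walked)
i=3 'a': node 0→1  → match P3@[3:3]
i=4 'e': node 1→2
i=5 'b': node 2→13
i=6 'b': node 13→14
i=7 'b': node 14→15  → match P4@[3:7]
i=8 'c': node 15→0 (fail-walked)
i=9 'a': node 0→1  → match P3@[9:9]
i=10 'e': node 1→2
i=11 'b': node 2→13
i=12 'b': node 13→14
i=13 'b': node 14→15  → match P4@[9:13]
i=14 'a': node 15→6 (fail-walked)  → match P3@[14:14]
i=15 'a': node 6→1 (fail-walked)  → match P3@[15:15]
i=16 'e': node 1→2
i=17 'e': node 2→3
i=18 'c': node 3→4  → match P0@[15:18]
i=19 'c': node 4→0 (fail-walked)
i=20 'e': node 0→0
i=21 'd': node 0→8
i=22 'c': node 8→9
i=23 'd': node 9→10
i=24 'b': node 10→11
i=25 'c': node 11→12  → match P2@[21:25]
i=26 'd': node 12→8 (fail-walked)
i=27 'd': node 8→8 (fail-walked)
i=28 'c': node 8→9
i=29 'd': node 9→10
i=30 'b': node 10→11
i=31 'c': node 11→12  → match P2@[27:31]
i=32 'd': node 12→8 (fail-walked)
i=33 'c': node 8→9
i=34 'd': node 9→10
i=35 'b': node 10→11
i=36 'c': node 11→12  → match P2@[32:36]
i=37 'd': node 12→8 (fail-walked)
i=38 'e': node 8→16  → match P5@[37:38]
i=39 'a': node 16→1 (fail-walked)  → match P3@[39:39]
i=40 'b': node 1→17  → match P6@[39:40]
i=41 'e': node 17→0 (fail-walked)
i=42 'a': node 0→1  → match P3@[42:42]
i=43 'c': node 1→0 (fail-walked)
i=44 'd': node 0→8
i=45 'd': node 8→8 (fail-walked)
i=46 'e': node 8→16  → match P5@[45:46]
i=47 'a': node 16→1 (fail-walked)  → match P3@[47:47]
i=48 'd': node 1→8 (fail-walked)
i=49 'b': node 8→5 (fail-walked)
i=50 'c': node 5→0 (fail-walked)
i=51 'a': node 0→1  → match P3@[51:51]
i=52 'e': node 1→2
i=53 'b': node 2→13
i=54 'b': node 13→14
i=55 'b': node 14→15  → match P4@[51:55]
i=56 'e': node 15→0 (fail-walked)
i=57 'd': node 0→8
i=58 'b': node 8→5 (fail-walked)
i=59 'e': node 5→0 (fail-walked)
i=60 'a': node 0→1  → match P3@[60:60]
i=61 'd': node 1→8 (fail-walked)

All matches (sorted): [[3,3],[7,4],[9,3],[13,4],[14,3],[15,3],[18,0],[25,2],[31,2],[36,2],[38,5],[39,3],[40,6],[42,3],[46,5],[47,3],[51,3],[55,4],[60,3]]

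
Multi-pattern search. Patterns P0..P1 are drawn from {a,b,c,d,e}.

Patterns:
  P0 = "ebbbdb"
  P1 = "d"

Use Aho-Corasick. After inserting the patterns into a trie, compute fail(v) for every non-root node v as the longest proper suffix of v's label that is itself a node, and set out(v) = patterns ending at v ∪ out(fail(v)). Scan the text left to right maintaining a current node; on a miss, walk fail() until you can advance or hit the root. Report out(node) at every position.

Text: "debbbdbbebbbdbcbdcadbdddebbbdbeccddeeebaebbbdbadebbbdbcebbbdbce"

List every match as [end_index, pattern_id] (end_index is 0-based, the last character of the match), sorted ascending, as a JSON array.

Build:
Trie (insert patterns):
  n0 'ε': d→7 e→1
  n1 'e': b→2
  n2 'eb': b→3
  n3 'ebb': b→4
  n4 'ebbb': d→5
  n5 'ebbbd': b→6
  n6 'ebbbdb': ·  ←P0
  n7 'd': ·  ←P1

Failure links (BFS by depth):
  fail(1) 'e': from fail(0)=0 chase 'e': 0 ⇒ 0;  out=∅∪out(0)=∅
  fail(7) 'd': from fail(0)=0 chase 'd': 0 ⇒ 0;  out={1}∪out(0)={1}
  fail(2) 'eb': from fail(1)=0 chase 'b': 0 ⇒ 0;  out=∅∪out(0)=∅
  fail(3) 'ebb': from fail(2)=0 chase 'b': 0 ⇒ 0;  out=∅∪out(0)=∅
  fail(4) 'ebbb': from fail(3)=0 chase 'b': 0 ⇒ 0;  out=∅∪out(0)=∅
  fail(5) 'ebbbd': from fail(4)=0 chase 'd': 0 ⇒ 7;  out=∅∪out(7)={1}
  fail(6) 'ebbbdb': from fail(5)=7 chase 'b': 7→0 ⇒ 0;  out={0}∪out(0)={0}

Run:
[0] read 'd'  n0⇒n7  ** P1@[0:0]
[1] read 'e'  n7⇒n1 (fail-walked)
[2] read 'b'  n1⇒n2
[3] read 'b'  n2⇒n3
[4] read 'b'  n3⇒n4
[5] read 'd'  n4⇒n5  ** P1@[5:5]
[6] read 'b'  n5⇒n6  ** P0@[1:6]
[7] read 'b'  n6⇒n0 (fail-walked)
[8] read 'e'  n0⇒n1
[9] read 'b'  n1⇒n2
[10] read 'b'  n2⇒n3
[11] read 'b'  n3⇒n4
[12] read 'd'  n4⇒n5  ** P1@[12:12]
[13] read 'b'  n5⇒n6  ** P0@[8:13]
[14] read 'c'  n6⇒n0 (fail-walked)
[15] read 'b'  n0⇒n0
[16] read 'd'  n0⇒n7  ** P1@[16:16]
[17] read 'c'  n7⇒n0 (fail-walked)
[18] read 'a'  n0⇒n0
[19] read 'd'  n0⇒n7  ** P1@[19:19]
[20] read 'b'  n7⇒n0 (fail-walked)
[21] read 'd'  n0⇒n7  ** P1@[21:21]
[22] read 'd'  n7⇒n7 (fail-walked)  ** P1@[22:22]
[23] read 'd'  n7⇒n7 (fail-walked)  ** P1@[23:23]
[24] read 'e'  n7⇒n1 (fail-walked)
[25] read 'b'  n1⇒n2
[26] read 'b'  n2⇒n3
[27] read 'b'  n3⇒n4
[28] read 'd'  n4⇒n5  ** P1@[28:28]
[29] read 'b'  n5⇒n6  ** P0@[24:29]
[30] read 'e'  n6⇒n1 (fail-walked)
[31] read 'c'  n1⇒n0 (fail-walked)
[32] read 'c'  n0⇒n0
[33] read 'd'  n0⇒n7  ** P1@[33:33]
[34] read 'd'  n7⇒n7 (fail-walked)  ** P1@[34:34]
[35] read 'e'  n7⇒n1 (fail-walked)
[36] read 'e'  n1⇒n1 (fail-walked)
[37] read 'e'  n1⇒n1 (fail-walked)
[38] read 'b'  n1⇒n2
[39] read 'a'  n2⇒n0 (fail-walked)
[40] read 'e'  n0⇒n1
[41] read 'b'  n1⇒n2
[42] read 'b'  n2⇒n3
[43] read 'b'  n3⇒n4
[44] read 'd'  n4⇒n5  ** P1@[44:44]
[45] read 'b'  n5⇒n6  ** P0@[40:45]
[46] read 'a'  n6⇒n0 (fail-walked)
[47] read 'd'  n0⇒n7  ** P1@[47:47]
[48] read 'e'  n7⇒n1 (fail-walked)
[49] read 'b'  n1⇒n2
[50] read 'b'  n2⇒n3
[51] read 'b'  n3⇒n4
[52] read 'd'  n4⇒n5  ** P1@[52:52]
[53] read 'b'  n5⇒n6  ** P0@[48:53]
[54] read 'c'  n6⇒n0 (fail-walked)
[55] read 'e'  n0⇒n1
[56] read 'b'  n1⇒n2
[57] read 'b'  n2⇒n3
[58] read 'b'  n3⇒n4
[59] read 'd'  n4⇒n5  ** P1@[59:59]
[60] read 'b'  n5⇒n6  ** P0@[55:60]
[61] read 'c'  n6⇒n0 (fail-walked)
[62] read 'e'  n0⇒n1

Matches: [[0,1],[5,1],[6,0],[12,1],[13,0],[16,1],[19,1],[21,1],[22,1],[23,1],[28,1],[29,0],[33,1],[34,1],[44,1],[45,0],[47,1],[52,1],[53,0],[59,1],[60,0]]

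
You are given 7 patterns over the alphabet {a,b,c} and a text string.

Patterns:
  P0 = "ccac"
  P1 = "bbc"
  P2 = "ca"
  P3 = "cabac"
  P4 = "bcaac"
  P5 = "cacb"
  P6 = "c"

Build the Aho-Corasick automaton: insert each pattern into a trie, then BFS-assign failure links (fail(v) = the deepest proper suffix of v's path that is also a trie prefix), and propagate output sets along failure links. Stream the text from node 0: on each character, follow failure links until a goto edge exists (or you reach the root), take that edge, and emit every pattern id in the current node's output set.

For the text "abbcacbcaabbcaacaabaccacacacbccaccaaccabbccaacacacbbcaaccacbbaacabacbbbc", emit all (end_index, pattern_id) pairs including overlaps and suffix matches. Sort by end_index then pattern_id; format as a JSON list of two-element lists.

Build automaton:
Trie (insert patterns):
  n0 'ε': b→5 c→1
  n1 'c': a→8 c→2  [P6 ends]
  n2 'cc': a→3
  n3 'cca': c→4
  n4 'ccac': ·  [P0 ends]
  n5 'b': b→6 c→12
  n6 'bb': c→7
  n7 'bbc': ·  [P1 ends]
  n8 'ca': b→9 c→16  [P2 ends]
  n9 'cab': a→10
  n10 'caba': c→11
  n11 'cabac': ·  [P3 ends]
  n12 'bc': a→13
  n13 'bca': a→14
  n14 'bcaa': c→15
  n15 'bcaac': ·  [P4 ends]
  n16 'cac': b→17
  n17 'cacb': ·  [P5 ends]

BFS fail/out derivation:
  fail(1) 'c': from fail(0)=0 chase 'c': 0 ⇒ 0;  out={6}∪out(0)={6}
  fail(5) 'b': from fail(0)=0 chase 'b': 0 ⇒ 0;  out=∅∪out(0)=∅
  fail(2) 'cc': from fail(1)=0 chase 'c': 0 ⇒ 1;  out=∅∪out(1)={6}
  fail(6) 'bb': from fail(5)=0 chase 'b': 0 ⇒ 5;  out=∅∪out(5)=∅
  fail(8) 'ca': from fail(1)=0 chase 'a': 0 ⇒ 0;  out={2}∪out(0)={2}
  fail(12) 'bc': from fail(5)=0 chase 'c': 0 ⇒ 1;  out=∅∪out(1)={6}
  fail(3) 'cca': from fail(2)=1 chase 'a': 1 ⇒ 8;  out=∅∪out(8)={2}
  fail(7) 'bbc': from fail(6)=5 chase 'c': 5 ⇒ 12;  out={1}∪out(12)={1,6}
  fail(9) 'cab': from fail(8)=0 chase 'b': 0 ⇒ 5;  out=∅∪out(5)=∅
  fail(13) 'bca': from fail(12)=1 chase 'a': 1 ⇒ 8;  out=∅∪out(8)={2}
  fail(16) 'cac': from fail(8)=0 chase 'c': 0 ⇒ 1;  out=∅∪out(1)={6}
  fail(4) 'ccac': from fail(3)=8 chase 'c': 8 ⇒ 16;  out={0}∪out(16)={0,6}
  fail(10) 'caba': from fail(9)=5 chase 'a': 5→0 ⇒ 0;  out=∅∪out(0)=∅
  fail(14) 'bcaa': from fail(13)=8 chase 'a': 8→0 ⇒ 0;  out=∅∪out(0)=∅
  fail(17) 'cacb': from fail(16)=1 chase 'b': 1→0 ⇒ 5;  out={5}∪out(5)={5}
  fail(11) 'cabac': from fail(10)=0 chase 'c': 0 ⇒ 1;  out={3}∪out(1)={3,6}
  fail(15) 'bcaac': from fail(14)=0 chase 'c': 0 ⇒ 1;  out={4}∪out(1)={4,6}

Scan:
i=0 'a': node 0→0
i=1 'b': node 0→5
i=2 'b': node 5→6
i=3 'c': node 6→7  → match P1@[1:3],P6@[3:3]
i=4 'a': node 7→13 (fail-walked)  → match P2@[3:4]
i=5 'c': node 13→16 (fail-walked)  → match P6@[5:5]
i=6 'b': node 16→17  → match P5@[3:6]
i=7 'c': node 17→12 (fail-walked)  → match P6@[7:7]
i=8 'a': node 12→13  → match P2@[7:8]
i=9 'a': node 13→14
i=10 'b': node 14→5 (fail-walked)
i=11 'b': node 5→6
i=12 'c': node 6→7  → match P1@[10:12],P6@[12:12]
i=13 'a': node 7→13 (fail-walked)  → match P2@[12:13]
i=14 'a': node 13→14
i=15 'c': node 14→15  → match P4@[11:15],P6@[15:15]
i=16 'a': node 15→8 (fail-walked)  → match P2@[15:16]
i=17 'a': node 8→0 (fail-walked)
i=18 'b': node 0→5
i=19 'a': node 5→0 (fail-walked)
i=20 'c': node 0→1  → match P6@[20:20]
i=21 'c': node 1→2  → match P6@[21:21]
i=22 'a': node 2→3  → match P2@[21:22]
i=23 'c': node 3→4  → match P0@[20:23],P6@[23:23]
i=24 'a': node 4→8 (fail-walked)  → match P2@[23:24]
i=25 'c': node 8→16  → match P6@[25:25]
i=26 'a': node 16→8 (fail-walked)  → match P2@[25:26]
i=27 'c': node 8→16  → match P6@[27:27]
i=28 'b': node 16→17  → match P5@[25:28]
i=29 'c': node 17→12 (fail-walked)  → match P6@[29:29]
i=30 'c': node 12→2 (fail-walked)  → match P6@[30:30]
i=31 'a': node 2→3  → match P2@[30:31]
i=32 'c': node 3→4  → match P0@[29:32],P6@[32:32]
i=33 'c': node 4→2 (fail-walked)  → match P6@[33:33]
i=34 'a': node 2→3  → match P2@[33:34]
i=35 'a': node 3→0 (fail-walked)
i=36 'c': node 0→1  → match P6@[36:36]
i=37 'c': node 1→2  → match P6@[37:37]
i=38 'a': node 2→3  → match P2@[37:38]
i=39 'b': node 3→9 (fail-walked)
i=40 'b': node 9→6 (fail-walked)
i=41 'c': node 6→7  → match P1@[39:41],P6@[41:41]
i=42 'c': node 7→2 (fail-walked)  → match P6@[42:42]
i=43 'a': node 2→3  → match P2@[42:43]
i=44 'a': node 3→0 (fail-walked)
i=45 'c': node 0→1  → match P6@[45:45]
i=46 'a': node 1→8  → match P2@[45:46]
i=47 'c': node 8→16  → match P6@[47:47]
i=48 'a': node 16→8 (fail-walked)  → match P2@[47:48]
i=49 'c': node 8→16  → match P6@[49:49]
i=50 'b': node 16→17  → match P5@[47:50]
i=51 'b': node 17→6 (fail-walked)
i=52 'c': node 6→7  → match P1@[50:52],P6@[52:52]
i=53 'a': node 7→13 (fail-walked)  → match P2@[52:53]
i=54 'a': node 13→14
i=55 'c': node 14→15  → match P4@[51:55],P6@[55:55]
i=56 'c': node 15→2 (fail-walked)  → match P6@[56:56]
i=57 'a': node 2→3  → match P2@[56:57]
i=58 'c': node 3→4  → match P0@[55:58],P6@[58:58]
i=59 'b': node 4→17 (fail-walked)  → match P5@[56:59]
i=60 'b': node 17→6 (fail-walked)
i=61 'a': node 6→0 (fail-walked)
i=62 'a': node 0→0
i=63 'c': node 0→1  → match P6@[63:63]
i=64 'a': node 1→8  → match P2@[63:64]
i=65 'b': node 8→9
i=66 'a': node 9→10
i=67 'c': node 10→11  → match P3@[63:67],P6@[67:67]
i=68 'b': node 11→5 (fail-walked)
i=69 'b': node 5→6
i=70 'b': node 6→6 (fail-walked)
i=71 'c': node 6→7  → match P1@[69:71],P6@[71:71]

Matches: [[3,1],[3,6],[4,2],[5,6],[6,5],[7,6],[8,2],[12,1],[12,6],[13,2],[15,4],[15,6],[16,2],[20,6],[21,6],[22,2],[23,0],[23,6],[24,2],[25,6],[26,2],[27,6],[28,5],[29,6],[30,6],[31,2],[32,0],[32,6],[33,6],[34,2],[36,6],[37,6],[38,2],[41,1],[41,6],[42,6],[43,2],[45,6],[46,2],[47,6],[48,2],[49,6],[50,5],[52,1],[52,6],[53,2],[55,4],[55,6],[56,6],[57,2],[58,0],[58,6],[59,5],[63,6],[64,2],[67,3],[67,6],[71,1],[71,6]]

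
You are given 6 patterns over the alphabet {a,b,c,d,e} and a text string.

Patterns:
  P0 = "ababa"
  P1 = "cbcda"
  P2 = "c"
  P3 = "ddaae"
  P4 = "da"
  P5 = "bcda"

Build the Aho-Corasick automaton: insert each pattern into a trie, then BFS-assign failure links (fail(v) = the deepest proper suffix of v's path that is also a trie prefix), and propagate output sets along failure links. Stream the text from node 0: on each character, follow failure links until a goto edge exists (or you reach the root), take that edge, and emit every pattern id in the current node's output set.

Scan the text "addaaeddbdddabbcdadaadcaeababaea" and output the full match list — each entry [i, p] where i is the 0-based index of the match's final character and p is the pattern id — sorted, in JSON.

Build:
Trie nodes:
  0='ε' goto a→1 b→17 c→6 d→11
  1='a' goto b→2
  2='ab' goto a→3
  3='aba' goto b→4
  4='abab' goto a→5
  5='ababa' goto ·  ←P0
  6='c' goto b→7  ←P2
  7='cb' goto c→8
  8='cbc' goto d→9
  9='cbcd' goto a→10
  10='cbcda' goto ·  ←P1
  11='d' goto a→16 d→12
  12='dd' goto a→13
  13='dda' goto a→14
  14='ddaa' goto e→15
  15='ddaae' goto ·  ←P3
  16='da' goto ·  ←P4
  17='b' goto c→18
  18='bc' goto d→19
  19='bcd' goto a→20
  20='bcda' goto ·  ←P5

BFS fail/out derivation:
  fail(1) 'a': from fail(0)=0 chase 'a': 0 ⇒ 0;  out=∅∪out(0)=∅
  fail(6) 'c': from fail(0)=0 chase 'c': 0 ⇒ 0;  out={2}∪out(0)={2}
  fail(11) 'd': from fail(0)=0 chase 'd': 0 ⇒ 0;  out=∅∪out(0)=∅
  fail(17) 'b': from fail(0)=0 chase 'b': 0 ⇒ 0;  out=∅∪out(0)=∅
  fail(2) 'ab': from fail(1)=0 chase 'b': 0 ⇒ 17;  out=∅∪out(17)=∅
  fail(7) 'cb': from fail(6)=0 chase 'b': 0 ⇒ 17;  out=∅∪out(17)=∅
  fail(12) 'dd': from fail(11)=0 chase 'd': 0 ⇒ 11;  out=∅∪out(11)=∅
  fail(16) 'da': from fail(11)=0 chase 'a': 0 ⇒ 1;  out={4}∪out(1)={4}
  fail(18) 'bc': from fail(17)=0 chase 'c': 0 ⇒ 6;  out=∅∪out(6)={2}
  fail(3) 'aba': from fail(2)=17 chase 'a': 17→0 ⇒ 1;  out=∅∪out(1)=∅
  fail(8) 'cbc': from fail(7)=17 chase 'c': 17 ⇒ 18;  out=∅∪out(18)={2}
  fail(13) 'dda': from fail(12)=11 chase 'a': 11 ⇒ 16;  out=∅∪out(16)={4}
  fail(19) 'bcd': from fail(18)=6 chase 'd': 6→0 ⇒ 11;  out=∅∪out(11)=∅
  fail(4) 'abab': from fail(3)=1 chase 'b': 1 ⇒ 2;  out=∅∪out(2)=∅
  fail(9) 'cbcd': from fail(8)=18 chase 'd': 18 ⇒ 19;  out=∅∪out(19)=∅
  fail(14) 'ddaa': from fail(13)=16 chase 'a': 16→1→0 ⇒ 1;  out=∅∪out(1)=∅
  fail(20) 'bcda': from fail(19)=11 chase 'a': 11 ⇒ 16;  out={5}∪out(16)={4,5}
  fail(5) 'ababa': from fail(4)=2 chase 'a': 2 ⇒ 3;  out={0}∪out(3)={0}
  fail(10) 'cbcda': from fail(9)=19 chase 'a': 19 ⇒ 20;  out={1}∪out(20)={1,4,5}
  fail(15) 'ddaae': from fail(14)=1 chase 'e': 1→0 ⇒ 0;  out={3}∪out(0)={3}

Text stream:
pos 0 'a': at 1
pos 1 'd': at 11 (fail-walked)
pos 2 'd': at 12
pos 3 'a': at 13  ** P4@[2:3]
pos 4 'a': at 14
pos 5 'e': at 15  ** P3@[1:5]
pos 6 'd': at 11 (fail-walked)
pos 7 'd': at 12
pos 8 'b': at 17 (fail-walked)
pos 9 'd': at 11 (fail-walked)
pos 10 'd': at 12
pos 11 'd': at 12 (fail-walked)
pos 12 'a': at 13  ** P4@[11:12]
pos 13 'b': at 2 (fail-walked)
pos 14 'b': at 17 (fail-walked)
pos 15 'c': at 18  ** P2@[15:15]
pos 16 'd': at 19
pos 17 'a': at 20  ** P4@[16:17],P5@[14:17]
pos 18 'd': at 11 (fail-walked)
pos 19 'a': at 16  ** P4@[18:19]
pos 20 'a': at 1 (fail-walked)
pos 21 'd': at 11 (fail-walked)
pos 22 'c': at 6 (fail-walked)  ** P2@[22:22]
pos 23 'a': at 1 (fail-walked)
pos 24 'e': at 0 (fail-walked)
pos 25 'a': at 1
pos 26 'b': at 2
pos 27 'a': at 3
pos 28 'b': at 4
pos 29 'a': at 5  ** P0@[25:29]
pos 30 'e': at 0 (fail-walked)
pos 31 'a': at 1

Result: [[3,4],[5,3],[12,4],[15,2],[17,4],[17,5],[19,4],[22,2],[29,0]]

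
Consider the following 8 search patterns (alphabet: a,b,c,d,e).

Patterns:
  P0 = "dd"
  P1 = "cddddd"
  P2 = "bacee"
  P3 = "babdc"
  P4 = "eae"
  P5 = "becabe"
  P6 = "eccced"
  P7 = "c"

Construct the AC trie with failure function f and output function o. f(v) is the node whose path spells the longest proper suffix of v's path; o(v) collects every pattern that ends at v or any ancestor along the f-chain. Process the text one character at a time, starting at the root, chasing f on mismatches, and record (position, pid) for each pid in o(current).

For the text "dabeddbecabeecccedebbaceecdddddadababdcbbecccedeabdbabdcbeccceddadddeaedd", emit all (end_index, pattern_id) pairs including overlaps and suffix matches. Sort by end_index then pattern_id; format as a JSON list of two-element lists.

Construct AC machine:
Trie (insert patterns):
  0='ε' goto b→9 c→3 d→1 e→17
  1='d' goto d→2
  2='dd' goto ·  ←P0
  3='c' goto d→4  ←P7
  4='cd' goto d→5
  5='cdd' goto d→6
  6='cddd' goto d→7
  7='cdddd' goto d→8
  8='cddddd' goto ·  ←P1
  9='b' goto a→10 e→20
  10='ba' goto b→14 c→11
  11='bac' goto e→12
  12='bace' goto e→13
  13='bacee' goto ·  ←P2
  14='bab' goto d→15
  15='babd' goto c→16
  16='babdc' goto ·  ←P3
  17='e' goto a→18 c→25
  18='ea' goto e→19
  19='eae' goto ·  ←P4
  20='be' goto c→21
  21='bec' goto a→22
  22='beca' goto b→23
  23='becab' goto e→24
  24='becabe' goto ·  ←P5
  25='ec' goto c→26
  26='ecc' goto c→27
  27='eccc' goto e→28
  28='eccce' goto d→29
  29='eccced' goto ·  ←P6

Failure links (BFS by depth):
  n1('d'): parent n0 fail=0; on 'd' 0 → fail=0;  out ∅∪∅=∅
  n3('c'): parent n0 fail=0; on 'c' 0 → fail=0;  out {7}∪∅={7}
  n9('b'): parent n0 fail=0; on 'b' 0 → fail=0;  out ∅∪∅=∅
  n17('e'): parent n0 fail=0; on 'e' 0 → fail=0;  out ∅∪∅=∅
  n2('dd'): parent n1 fail=0; on 'd' 0 → fail=1;  out {0}∪∅={0}
  n4('cd'): parent n3 fail=0; on 'd' 0 → fail=1;  out ∅∪∅=∅
  n10('ba'): parent n9 fail=0; on 'a' 0 → fail=0;  out ∅∪∅=∅
  n18('ea'): parent n17 fail=0; on 'a' 0 → fail=0;  out ∅∪∅=∅
  n20('be'): parent n9 fail=0; on 'e' 0 → fail=17;  out ∅∪∅=∅
  n25('ec'): parent n17 fail=0; on 'c' 0 → fail=3;  out ∅∪{7}={7}
  n5('cdd'): parent n4 fail=1; on 'd' 1 → fail=2;  out ∅∪{0}={0}
  n11('bac'): parent n10 fail=0; on 'c' 0 → fail=3;  out ∅∪{7}={7}
  n14('bab'): parent n10 fail=0; on 'b' 0 → fail=9;  out ∅∪∅=∅
  n19('eae'): parent n18 fail=0; on 'e' 0 → fail=17;  out {4}∪∅={4}
  n21('bec'): parent n20 fail=17; on 'c' 17 → fail=25;  out ∅∪{7}={7}
  n26('ecc'): parent n25 fail=3; on 'c' 3→0 → fail=3;  out ∅∪{7}={7}
  n6('cddd'): parent n5 fail=2; on 'd' 2→1 → fail=2;  out ∅∪{0}={0}
  n12('bace'): parent n11 fail=3; on 'e' 3→0 → fail=17;  out ∅∪∅=∅
  n15('babd'): parent n14 fail=9; on 'd' 9→0 → fail=1;  out ∅∪∅=∅
  n22('beca'): parent n21 fail=25; on 'a' 25→3→0 → fail=0;  out ∅∪∅=∅
  n27('eccc'): parent n26 fail=3; on 'c' 3→0 → fail=3;  out ∅∪{7}={7}
  n7('cdddd'): parent n6 fail=2; on 'd' 2→1 → fail=2;  out ∅∪{0}={0}
  n13('bacee'): parent n12 fail=17; on 'e' 17→0 → fail=17;  out {2}∪∅={2}
  n16('babdc'): parent n15 fail=1; on 'c' 1→0 → fail=3;  out {3}∪{7}={3,7}
  n23('becab'): parent n22 fail=0; on 'b' 0 → fail=9;  out ∅∪∅=∅
  n28('eccce'): parent n27 fail=3; on 'e' 3→0 → fail=17;  out ∅∪∅=∅
  n8('cddddd'): parent n7 fail=2; on 'd' 2→1 → fail=2;  out {1}∪{0}={0,1}
  n24('becabe'): parent n23 fail=9; on 'e' 9 → fail=20;  out {5}∪∅={5}
  n29('eccced'): parent n28 fail=17; on 'd' 17→0 → fail=1;  out {6}∪∅={6}

Text stream:
[0] read 'd'  n0⇒n1
[1] read 'a'  n1⇒n0 (fail-walked)
[2] read 'b'  n0⇒n9
[3] read 'e'  n9⇒n20
[4] read 'd'  n20⇒n1 (fail-walked)
[5] read 'd'  n1⇒n2  emit P0@[4:5]
[6] read 'b'  n2⇒n9 (fail-walked)
[7] read 'e'  n9⇒n20
[8] read 'c'  n20⇒n21  emit P7@[8:8]
[9] read 'a'  n21⇒n22
[10] read 'b'  n22⇒n23
[11] read 'e'  n23⇒n24  emit P5@[6:11]
[12] read 'e'  n24⇒n17 (fail-walked)
[13] read 'c'  n17⇒n25  emit P7@[13:13]
[14] read 'c'  n25⇒n26  emit P7@[14:14]
[15] read 'c'  n26⇒n27  emit P7@[15:15]
[16] read 'e'  n27⇒n28
[17] read 'd'  n28⇒n29  emit P6@[12:17]
[18] read 'e'  n29⇒n17 (fail-walked)
[19] read 'b'  n17⇒n9 (fail-walked)
[20] read 'b'  n9⇒n9 (fail-walked)
[21] read 'a'  n9⇒n10
[22] read 'c'  n10⇒n11  emit P7@[22:22]
[23] read 'e'  n11⇒n12
[24] read 'e'  n12⇒n13  emit P2@[20:24]
[25] read 'c'  n13⇒n25 (fail-walked)  emit P7@[25:25]
[26] read 'd'  n25⇒n4 (fail-walked)
[27] read 'd'  n4⇒n5  emit P0@[26:27]
[28] read 'd'  n5⇒n6  emit P0@[27:28]
[29] read 'd'  n6⇒n7  emit P0@[28:29]
[30] read 'd'  n7⇒n8  emit P0@[29:30],P1@[25:30]
[31] read 'a'  n8⇒n0 (fail-walked)
[32] read 'd'  n0⇒n1
[33] read 'a'  n1⇒n0 (fail-walked)
[34] read 'b'  n0⇒n9
[35] read 'a'  n9⇒n10
[36] read 'b'  n10⇒n14
[37] read 'd'  n14⇒n15
[38] read 'c'  n15⇒n16  emit P3@[34:38],P7@[38:38]
[39] read 'b'  n16⇒n9 (fail-walked)
[40] read 'b'  n9⇒n9 (fail-walked)
[41] read 'e'  n9⇒n20
[42] read 'c'  n20⇒n21  emit P7@[42:42]
[43] read 'c'  n21⇒n26 (fail-walked)  emit P7@[43:43]
[44] read 'c'  n26⇒n27  emit P7@[44:44]
[45] read 'e'  n27⇒n28
[46] read 'd'  n28⇒n29  emit P6@[41:46]
[47] read 'e'  n29⇒n17 (fail-walked)
[48] read 'a'  n17⇒n18
[49] read 'b'  n18⇒n9 (fail-walked)
[50] read 'd'  n9⇒n1 (fail-walked)
[51] read 'b'  n1⇒n9 (fail-walked)
[52] read 'a'  n9⇒n10
[53] read 'b'  n10⇒n14
[54] read 'd'  n14⇒n15
[55] read 'c'  n15⇒n16  emit P3@[51:55],P7@[55:55]
[56] read 'b'  n16⇒n9 (fail-walked)
[57] read 'e'  n9⇒n20
[58] read 'c'  n20⇒n21  emit P7@[58:58]
[59] read 'c'  n21⇒n26 (fail-walked)  emit P7@[59:59]
[60] read 'c'  n26⇒n27  emit P7@[60:60]
[61] read 'e'  n27⇒n28
[62] read 'd'  n28⇒n29  emit P6@[57:62]
[63] read 'd'  n29⇒n2 (fail-walked)  emit P0@[62:63]
[64] read 'a'  n2⇒n0 (fail-walked)
[65] read 'd'  n0⇒n1
[66] read 'd'  n1⇒n2  emit P0@[65:66]
[67] read 'd'  n2⇒n2 (fail-walked)  emit P0@[66:67]
[68] read 'e'  n2⇒n17 (fail-walked)
[69] read 'a'  n17⇒n18
[70] read 'e'  n18⇒n19  emit P4@[68:70]
[71] read 'd'  n19⇒n1 (fail-walked)
[72] read 'd'  n1⇒n2  emit P0@[71:72]

Result: [[5,0],[8,7],[11,5],[13,7],[14,7],[15,7],[17,6],[22,7],[24,2],[25,7],[27,0],[28,0],[29,0],[30,0],[30,1],[38,3],[38,7],[42,7],[43,7],[44,7],[46,6],[55,3],[55,7],[58,7],[59,7],[60,7],[62,6],[63,0],[66,0],[67,0],[70,4],[72,0]]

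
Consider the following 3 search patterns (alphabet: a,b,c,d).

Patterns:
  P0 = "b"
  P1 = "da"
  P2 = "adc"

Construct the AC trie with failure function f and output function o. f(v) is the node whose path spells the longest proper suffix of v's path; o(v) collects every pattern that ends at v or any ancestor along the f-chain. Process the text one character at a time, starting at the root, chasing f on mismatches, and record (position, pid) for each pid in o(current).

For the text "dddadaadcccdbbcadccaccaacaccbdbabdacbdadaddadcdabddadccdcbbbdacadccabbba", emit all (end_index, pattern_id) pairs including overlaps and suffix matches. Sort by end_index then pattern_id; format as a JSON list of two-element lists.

Build automaton:
Trie nodes:
  n0 'ε': a→4 b→1 d→2
  n1 'b': ·  [P0 ends]
  n2 'd': a→3
  n3 'da': ·  [P1 ends]
  n4 'a': d→5
  n5 'ad': c→6
  n6 'adc': ·  [P2 ends]

Failure links (BFS by depth):
  n1('b'): parent n0 fail=0; on 'b' 0 → fail=0;  out {0}∪∅={0}
  n2('d'): parent n0 fail=0; on 'd' 0 → fail=0;  out ∅∪∅=∅
  n4('a'): parent n0 fail=0; on 'a' 0 → fail=0;  out ∅∪∅=∅
  n3('da'): parent n2 fail=0; on 'a' 0 → fail=4;  out {1}∪∅={1}
  n5('ad'): parent n4 fail=0; on 'd' 0 → fail=2;  out ∅∪∅=∅
  n6('adc'): parent n5 fail=2; on 'c' 2→0 → fail=0;  out {2}∪∅={2}

Run:
pos 0 'd': at 2
pos 1 'd': at 2 (fail-walked)
pos 2 'd': at 2 (fail-walked)
pos 3 'a': at 3  → match P1@[2:3]
pos 4 'd': at 5 (fail-walked)
pos 5 'a': at 3 (fail-walked)  → match P1@[4:5]
pos 6 'a': at 4 (fail-walked)
pos 7 'd': at 5
pos 8 'c': at 6  → match P2@[6:8]
pos 9 'c': at 0 (fail-walked)
pos 10 'c': at 0
pos 11 'd': at 2
pos 12 'b': at 1 (fail-walked)  → match P0@[12:12]
pos 13 'b': at 1 (fail-walked)  → match P0@[13:13]
pos 14 'c': at 0 (fail-walked)
pos 15 'a': at 4
pos 16 'd': at 5
pos 17 'c': at 6  → match P2@[15:17]
pos 18 'c': at 0 (fail-walked)
pos 19 'a': at 4
pos 20 'c': at 0 (fail-walked)
pos 21 'c': at 0
pos 22 'a': at 4
pos 23 'a': at 4 (fail-walked)
pos 24 'c': at 0 (fail-walked)
pos 25 'a': at 4
pos 26 'c': at 0 (fail-walked)
pos 27 'c': at 0
pos 28 'b': at 1  → match P0@[28:28]
pos 29 'd': at 2 (fail-walked)
pos 30 'b': at 1 (fail-walked)  → match P0@[30:30]
pos 31 'a': at 4 (fail-walked)
pos 32 'b': at 1 (fail-walked)  → match P0@[32:32]
pos 33 'd': at 2 (fail-walked)
pos 34 'a': at 3  → match P1@[33:34]
pos 35 'c': at 0 (fail-walked)
pos 36 'b': at 1  → match P0@[36:36]
pos 37 'd': at 2 (fail-walked)
pos 38 'a': at 3  → match P1@[37:38]
pos 39 'd': at 5 (fail-walked)
pos 40 'a': at 3 (fail-walked)  → match P1@[39:40]
pos 41 'd': at 5 (fail-walked)
pos 42 'd': at 2 (fail-walked)
pos 43 'a': at 3  → match P1@[42:43]
pos 44 'd': at 5 (fail-walked)
pos 45 'c': at 6  → match P2@[43:45]
pos 46 'd': at 2 (fail-walked)
pos 47 'a': at 3  → match P1@[46:47]
pos 48 'b': at 1 (fail-walked)  → match P0@[48:48]
pos 49 'd': at 2 (fail-walked)
pos 50 'd': at 2 (fail-walked)
pos 51 'a': at 3  → match P1@[50:51]
pos 52 'd': at 5 (fail-walked)
pos 53 'c': at 6  → match P2@[51:53]
pos 54 'c': at 0 (fail-walked)
pos 55 'd': at 2
pos 56 'c': at 0 (fail-walked)
pos 57 'b': at 1  → match P0@[57:57]
pos 58 'b': at 1 (fail-walked)  → match P0@[58:58]
pos 59 'b': at 1 (fail-walked)  → match P0@[59:59]
pos 60 'd': at 2 (fail-walked)
pos 61 'a': at 3  → match P1@[60:61]
pos 62 'c': at 0 (fail-walked)
pos 63 'a': at 4
pos 64 'd': at 5
pos 65 'c': at 6  → match P2@[63:65]
pos 66 'c': at 0 (fail-walked)
pos 67 'a': at 4
pos 68 'b': at 1 (fail-walked)  → match P0@[68:68]
pos 69 'b': at 1 (fail-walked)  → match P0@[69:69]
pos 70 'b': at 1 (fail-walked)  → match P0@[70:70]
pos 71 'a': at 4 (fail-walked)

All matches (sorted): [[3,1],[5,1],[8,2],[12,0],[13,0],[17,2],[28,0],[30,0],[32,0],[34,1],[36,0],[38,1],[40,1],[43,1],[45,2],[47,1],[48,0],[51,1],[53,2],[57,0],[58,0],[59,0],[61,1],[65,2],[68,0],[69,0],[70,0]]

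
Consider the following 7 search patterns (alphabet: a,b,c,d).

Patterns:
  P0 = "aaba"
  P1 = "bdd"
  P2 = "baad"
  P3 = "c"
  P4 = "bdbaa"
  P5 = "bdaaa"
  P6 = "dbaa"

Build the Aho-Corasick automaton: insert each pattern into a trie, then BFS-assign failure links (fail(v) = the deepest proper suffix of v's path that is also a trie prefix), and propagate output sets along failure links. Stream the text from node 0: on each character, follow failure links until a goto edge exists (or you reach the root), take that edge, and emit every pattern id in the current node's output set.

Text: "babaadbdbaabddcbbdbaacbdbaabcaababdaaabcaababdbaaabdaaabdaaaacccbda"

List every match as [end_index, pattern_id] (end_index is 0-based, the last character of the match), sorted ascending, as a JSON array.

Build:
Trie (insert patterns):
  n0 'ε': a→1 b→5 c→11 d→18
  n1 'a': a→2
  n2 'aa': b→3
  n3 'aab': a→4
  n4 'aaba': ·  [P0 ends]
  n5 'b': a→8 d→6
  n6 'bd': a→15 b→12 d→7
  n7 'bdd': ·  [P1 ends]
  n8 'ba': a→9
  n9 'baa': d→10
  n10 'baad': ·  [P2 ends]
  n11 'c': ·  [P3 ends]
  n12 'bdb': a→13
  n13 'bdba': a→14
  n14 'bdbaa': ·  [P4 ends]
  n15 'bda': a→16
  n16 'bdaa': a→17
  n17 'bdaaa': ·  [P5 ends]
  n18 'd': b→19
  n19 'db': a→20
  n20 'dba': a→21
  n21 'dbaa': ·  [P6 ends]

BFS fail/out derivation:
  n1('a'): parent n0 fail=0; on 'a' 0 → fail=0;  out ∅∪∅=∅
  n5('b'): parent n0 fail=0; on 'b' 0 → fail=0;  out ∅∪∅=∅
  n11('c'): parent n0 fail=0; on 'c' 0 → fail=0;  out {3}∪∅={3}
  n18('d'): parent n0 fail=0; on 'd' 0 → fail=0;  out ∅∪∅=∅
  n2('aa'): parent n1 fail=0; on 'a' 0 → fail=1;  out ∅∪∅=∅
  n6('bd'): parent n5 fail=0; on 'd' 0 → fail=18;  out ∅∪∅=∅
  n8('ba'): parent n5 fail=0; on 'a' 0 → fail=1;  out ∅∪∅=∅
  n19('db'): parent n18 fail=0; on 'b' 0 → fail=5;  out ∅∪∅=∅
  n3('aab'): parent n2 fail=1; on 'b' 1→0 → fail=5;  out ∅∪∅=∅
  n7('bdd'): parent n6 fail=18; on 'd' 18→0 → fail=18;  out {1}∪∅={1}
  n9('baa'): parent n8 fail=1; on 'a' 1 → fail=2;  out ∅∪∅=∅
  n12('bdb'): parent n6 fail=18; on 'b' 18 → fail=19;  out ∅∪∅=∅
  n15('bda'): parent n6 fail=18; on 'a' 18→0 → fail=1;  out ∅∪∅=∅
  n20('dba'): parent n19 fail=5; on 'a' 5 → fail=8;  out ∅∪∅=∅
  n4('aaba'): parent n3 fail=5; on 'a' 5 → fail=8;  out {0}∪∅={0}
  n10('baad'): parent n9 fail=2; on 'd' 2→1→0 → fail=18;  out {2}∪∅={2}
  n13('bdba'): parent n12 fail=19; on 'a' 19 → fail=20;  out ∅∪∅=∅
  n16('bdaa'): parent n15 fail=1; on 'a' 1 → fail=2;  out ∅∪∅=∅
  n21('dbaa'): parent n20 fail=8; on 'a' 8 → fail=9;  out {6}∪∅={6}
  n14('bdbaa'): parent n13 fail=20; on 'a' 20 → fail=21;  out {4}∪{6}={4,6}
  n17('bdaaa'): parent n16 fail=2; on 'a' 2→1 → fail=2;  out {5}∪∅={5}

Run:
i=0 'b': node 0→5
i=1 'a': node 5→8
i=2 'b': node 8→5 (via fail)
i=3 'a': node 5→8
i=4 'a': node 8→9
i=5 'd': node 9→10  → match P2@[2:5]
i=6 'b': node 10→19 (via fail)
i=7 'd': node 19→6 (via fail)
i=8 'b': node 6→12
i=9 'a': node 12→13
i=10 'a': node 13→14  → match P4@[6:10],P6@[7:10]
i=11 'b': node 14→3 (via fail)
i=12 'd': node 3→6 (via fail)
i=13 'd': node 6→7  → match P1@[11:13]
i=14 'c': node 7→11 (via fail)  → match P3@[14:14]
i=15 'b': node 11→5 (via fail)
i=16 'b': node 5→5 (via fail)
i=17 'd': node 5→6
i=18 'b': node 6→12
i=19 'a': node 12→13
i=20 'a': node 13→14  → match P4@[16:20],P6@[17:20]
i=21 'c': node 14→11 (via fail)  → match P3@[21:21]
i=22 'b': node 11→5 (via fail)
i=23 'd': node 5→6
i=24 'b': node 6→12
i=25 'a': node 12→13
i=26 'a': node 13→14  → match P4@[22:26],P6@[23:26]
i=27 'b': node 14→3 (via fail)
i=28 'c': node 3→11 (via fail)  → match P3@[28:28]
i=29 'a': node 11→1 (via fail)
i=30 'a': node 1→2
i=31 'b': node 2→3
i=32 'a': node 3→4  → match P0@[29:32]
i=33 'b': node 4→5 (via fail)
i=34 'd': node 5→6
i=35 'a': node 6→15
i=36 'a': node 15→16
i=37 'a': node 16→17  → match P5@[33:37]
i=38 'b': node 17→3 (via fail)
i=39 'c': node 3→11 (via fail)  → match P3@[39:39]
i=40 'a': node 11→1 (via fail)
i=41 'a': node 1→2
i=42 'b': node 2→3
i=43 'a': node 3→4  → match P0@[40:43]
i=44 'b': node 4→5 (via fail)
i=45 'd': node 5→6
i=46 'b': node 6→12
i=47 'a': node 12→13
i=48 'a': node 13→14  → match P4@[44:48],P6@[45:48]
i=49 'a': node 14→2 (via fail)
i=50 'b': node 2→3
i=51 'd': node 3→6 (via fail)
i=52 'a': node 6→15
i=53 'a': node 15→16
i=54 'a': node 16→17  → match P5@[50:54]
i=55 'b': node 17→3 (via fail)
i=56 'd': node 3→6 (via fail)
i=57 'a': node 6→15
i=58 'a': node 15→16
i=59 'a': node 16→17  → match P5@[55:59]
i=60 'a': node 17→2 (via fail)
i=61 'c': node 2→11 (via fail)  → match P3@[61:61]
i=62 'c': node 11→11 (via fail)  → match P3@[62:62]
i=63 'c': node 11→11 (via fail)  → match P3@[63:63]
i=64 'b': node 11→5 (via fail)
i=65 'd': node 5→6
i=66 'a': node 6→15

Result: [[5,2],[10,4],[10,6],[13,1],[14,3],[20,4],[20,6],[21,3],[26,4],[26,6],[28,3],[32,0],[37,5],[39,3],[43,0],[48,4],[48,6],[54,5],[59,5],[61,3],[62,3],[63,3]]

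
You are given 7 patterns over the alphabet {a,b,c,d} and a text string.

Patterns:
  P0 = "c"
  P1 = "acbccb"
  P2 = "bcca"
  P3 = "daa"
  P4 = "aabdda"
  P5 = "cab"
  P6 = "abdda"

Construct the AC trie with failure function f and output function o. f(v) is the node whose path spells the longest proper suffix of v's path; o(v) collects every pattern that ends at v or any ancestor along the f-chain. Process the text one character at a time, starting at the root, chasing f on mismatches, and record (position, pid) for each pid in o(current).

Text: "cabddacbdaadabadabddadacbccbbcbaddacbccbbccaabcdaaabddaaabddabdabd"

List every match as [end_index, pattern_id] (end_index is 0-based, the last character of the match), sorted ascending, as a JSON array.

Build:
Trie (insert patterns):
  n0 'ε': a→2 b→8 c→1 d→12
  n1 'c': a→20  [P0 ends]
  n2 'a': a→15 b→22 c→3
  n3 'ac': b→4
  n4 'acb': c→5
  n5 'acbc': c→6
  n6 'acbcc': b→7
  n7 'acbccb': ·  [P1 ends]
  n8 'b': c→9
  n9 'bc': c→10
  n10 'bcc': a→11
  n11 'bcca': ·  [P2 ends]
  n12 'd': a→13
  n13 'da': a→14
  n14 'daa': ·  [P3 ends]
  n15 'aa': b→16
  n16 'aab': d→17
  n17 'aabd': d→18
  n18 'aabdd': a→19
  n19 'aabdda': ·  [P4 ends]
  n20 'ca': b→21
  n21 'cab': ·  [P5 ends]
  n22 'ab': d→23
  n23 'abd': d→24
  n24 'abdd': a→25
  n25 'abdda': ·  [P6 ends]

BFS fail/out derivation:
  n1('c'): parent n0 fail=0; on 'c' 0 → fail=0;  out {0}∪∅={0}
  n2('a'): parent n0 fail=0; on 'a' 0 → fail=0;  out ∅∪∅=∅
  n8('b'): parent n0 fail=0; on 'b' 0 → fail=0;  out ∅∪∅=∅
  n12('d'): parent n0 fail=0; on 'd' 0 → fail=0;  out ∅∪∅=∅
  n3('ac'): parent n2 fail=0; on 'c' 0 → fail=1;  out ∅∪{0}={0}
  n9('bc'): parent n8 fail=0; on 'c' 0 → fail=1;  out ∅∪{0}={0}
  n13('da'): parent n12 fail=0; on 'a' 0 → fail=2;  out ∅∪∅=∅
  n15('aa'): parent n2 fail=0; on 'a' 0 → fail=2;  out ∅∪∅=∅
  n20('ca'): parent n1 fail=0; on 'a' 0 → fail=2;  out ∅∪∅=∅
  n22('ab'): parent n2 fail=0; on 'b' 0 → fail=8;  out ∅∪∅=∅
  n4('acb'): parent n3 fail=1; on 'b' 1→0 → fail=8;  out ∅∪∅=∅
  n10('bcc'): parent n9 fail=1; on 'c' 1→0 → fail=1;  out ∅∪{0}={0}
  n14('daa'): parent n13 fail=2; on 'a' 2 → fail=15;  out {3}∪∅={3}
  n16('aab'): parent n15 fail=2; on 'b' 2 → fail=22;  out ∅∪∅=∅
  n21('cab'): parent n20 fail=2; on 'b' 2 → fail=22;  out {5}∪∅={5}
  n23('abd'): parent n22 fail=8; on 'd' 8→0 → fail=12;  out ∅∪∅=∅
  n5('acbc'): parent n4 fail=8; on 'c' 8 → fail=9;  out ∅∪{0}={0}
  n11('bcca'): parent n10 fail=1; on 'a' 1 → fail=20;  out {2}∪∅={2}
  n17('aabd'): parent n16 fail=22; on 'd' 22 → fail=23;  out ∅∪∅=∅
  n24('abdd'): parent n23 fail=12; on 'd' 12→0 → fail=12;  out ∅∪∅=∅
  n6('acbcc'): parent n5 fail=9; on 'c' 9 → fail=10;  out ∅∪{0}={0}
  n18('aabdd'): parent n17 fail=23; on 'd' 23 → fail=24;  out ∅∪∅=∅
  n25('abdda'): parent n24 fail=12; on 'a' 12 → fail=13;  out {6}∪∅={6}
  n7('acbccb'): parent n6 fail=10; on 'b' 10→1→0 → fail=8;  out {1}∪∅={1}
  n19('aabdda'): parent n18 fail=24; on 'a' 24 → fail=25;  out {4}∪{6}={4,6}

Scan:
[0] read 'c'  n0⇒n1  emit P0@[0:0]
[1] read 'a'  n1⇒n20
[2] read 'b'  n20⇒n21  emit P5@[0:2]
[3] read 'd'  n21⇒n23 (fail-walked)
[4] read 'd'  n23⇒n24
[5] read 'a'  n24⇒n25  emit P6@[1:5]
[6] read 'c'  n25⇒n3 (fail-walked)  emit P0@[6:6]
[7] read 'b'  n3⇒n4
[8] read 'd'  n4⇒n12 (fail-walked)
[9] read 'a'  n12⇒n13
[10] read 'a'  n13⇒n14  emit P3@[8:10]
[11] read 'd'  n14⇒n12 (fail-walked)
[12] read 'a'  n12⇒n13
[13] read 'b'  n13⇒n22 (fail-walked)
[14] read 'a'  n22⇒n2 (fail-walked)
[15] read 'd'  n2⇒n12 (fail-walked)
[16] read 'a'  n12⇒n13
[17] read 'b'  n13⇒n22 (fail-walked)
[18] read 'd'  n22⇒n23
[19] read 'd'  n23⇒n24
[20] read 'a'  n24⇒n25  emit P6@[16:20]
[21] read 'd'  n25⇒n12 (fail-walked)
[22] read 'a'  n12⇒n13
[23] read 'c'  n13⇒n3 (fail-walked)  emit P0@[23:23]
[24] read 'b'  n3⇒n4
[25] read 'c'  n4⇒n5  emit P0@[25:25]
[26] read 'c'  n5⇒n6  emit P0@[26:26]
[27] read 'b'  n6⇒n7  emit P1@[22:27]
[28] read 'b'  n7⇒n8 (fail-walked)
[29] read 'c'  n8⇒n9  emit P0@[29:29]
[30] read 'b'  n9⇒n8 (fail-walked)
[31] read 'a'  n8⇒n2 (fail-walked)
[32] read 'd'  n2⇒n12 (fail-walked)
[33] read 'd'  n12⇒n12 (fail-walked)
[34] read 'a'  n12⇒n13
[35] read 'c'  n13⇒n3 (fail-walked)  emit P0@[35:35]
[36] read 'b'  n3⇒n4
[37] read 'c'  n4⇒n5  emit P0@[37:37]
[38] read 'c'  n5⇒n6  emit P0@[38:38]
[39] read 'b'  n6⇒n7  emit P1@[34:39]
[40] read 'b'  n7⇒n8 (fail-walked)
[41] read 'c'  n8⇒n9  emit P0@[41:41]
[42] read 'c'  n9⇒n10  emit P0@[42:42]
[43] read 'a'  n10⇒n11  emit P2@[40:43]
[44] read 'a'  n11⇒n15 (fail-walked)
[45] read 'b'  n15⇒n16
[46] read 'c'  n16⇒n9 (fail-walked)  emit P0@[46:46]
[47] read 'd'  n9⇒n12 (fail-walked)
[48] read 'a'  n12⇒n13
[49] read 'a'  n13⇒n14  emit P3@[47:49]
[50] read 'a'  n14⇒n15 (fail-walked)
[51] read 'b'  n15⇒n16
[52] read 'd'  n16⇒n17
[53] read 'd'  n17⇒n18
[54] read 'a'  n18⇒n19  emit P4@[49:54],P6@[50:54]
[55] read 'a'  n19⇒n14 (fail-walked)  emit P3@[53:55]
[56] read 'a'  n14⇒n15 (fail-walked)
[57] read 'b'  n15⇒n16
[58] read 'd'  n16⇒n17
[59] read 'd'  n17⇒n18
[60] read 'a'  n18⇒n19  emit P4@[55:60],P6@[56:60]
[61] read 'b'  n19⇒n22 (fail-walked)
[62] read 'd'  n22⇒n23
[63] read 'a'  n23⇒n13 (fail-walked)
[64] read 'b'  n13⇒n22 (fail-walked)
[65] read 'd'  n22⇒n23

All matches (sorted): [[0,0],[2,5],[5,6],[6,0],[10,3],[20,6],[23,0],[25,0],[26,0],[27,1],[29,0],[35,0],[37,0],[38,0],[39,1],[41,0],[42,0],[43,2],[46,0],[49,3],[54,4],[54,6],[55,3],[60,4],[60,6]]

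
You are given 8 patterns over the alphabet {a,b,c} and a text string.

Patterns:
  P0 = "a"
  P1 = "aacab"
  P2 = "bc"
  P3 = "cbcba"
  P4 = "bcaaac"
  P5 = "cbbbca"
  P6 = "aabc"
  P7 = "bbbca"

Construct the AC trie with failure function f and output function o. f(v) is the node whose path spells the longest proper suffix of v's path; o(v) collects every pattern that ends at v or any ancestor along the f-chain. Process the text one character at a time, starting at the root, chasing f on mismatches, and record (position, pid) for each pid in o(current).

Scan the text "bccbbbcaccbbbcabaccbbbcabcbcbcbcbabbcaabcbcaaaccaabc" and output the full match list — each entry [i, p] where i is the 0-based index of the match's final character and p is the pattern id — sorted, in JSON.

Build automaton:
Trie nodes:
  n0 'ε': a→1 b→6 c→8
  n1 'a': a→2  ←P0
  n2 'aa': b→21 c→3
  n3 'aac': a→4
  n4 'aaca': b→5
  n5 'aacab': ·  ←P1
  n6 'b': b→23 c→7
  n7 'bc': a→13  ←P2
  n8 'c': b→9
  n9 'cb': b→17 c→10
  n10 'cbc': b→11
  n11 'cbcb': a→12
  n12 'cbcba': ·  ←P3
  n13 'bca': a→14
  n14 'bcaa': a→15
  n15 'bcaaa': c→16
  n16 'bcaaac': ·  ←P4
  n17 'cbb': b→18
  n18 'cbbb': c→19
  n19 'cbbbc': a→20
  n20 'cbbbca': ·  ←P5
  n21 'aab': c→22
  n22 'aabc': ·  ←P6
  n23 'bb': b→24
  n24 'bbb': c→25
  n25 'bbbc': a→26
  n26 'bbbca': ·  ←P7

BFS fail/out derivation:
  n1('a'): parent n0 fail=0; on 'a' 0 → fail=0;  out {0}∪∅={0}
  n6('b'): parent n0 fail=0; on 'b' 0 → fail=0;  out ∅∪∅=∅
  n8('c'): parent n0 fail=0; on 'c' 0 → fail=0;  out ∅∪∅=∅
  n2('aa'): parent n1 fail=0; on 'a' 0 → fail=1;  out ∅∪{0}={0}
  n7('bc'): parent n6 fail=0; on 'c' 0 → fail=8;  out {2}∪∅={2}
  n9('cb'): parent n8 fail=0; on 'b' 0 → fail=6;  out ∅∪∅=∅
  n23('bb'): parent n6 fail=0; on 'b' 0 → fail=6;  out ∅∪∅=∅
  n3('aac'): parent n2 fail=1; on 'c' 1→0 → fail=8;  out ∅∪∅=∅
  n10('cbc'): parent n9 fail=6; on 'c' 6 → fail=7;  out ∅∪{2}={2}
  n13('bca'): parent n7 fail=8; on 'a' 8→0 → fail=1;  out ∅∪{0}={0}
  n17('cbb'): parent n9 fail=6; on 'b' 6 → fail=23;  out ∅∪∅=∅
  n21('aab'): parent n2 fail=1; on 'b' 1→0 → fail=6;  out ∅∪∅=∅
  n24('bbb'): parent n23 fail=6; on 'b' 6 → fail=23;  out ∅∪∅=∅
  n4('aaca'): parent n3 fail=8; on 'a' 8→0 → fail=1;  out ∅∪{0}={0}
  n11('cbcb'): parent n10 fail=7; on 'b' 7→8 → fail=9;  out ∅∪∅=∅
  n14('bcaa'): parent n13 fail=1; on 'a' 1 → fail=2;  out ∅∪{0}={0}
  n18('cbbb'): parent n17 fail=23; on 'b' 23 → fail=24;  out ∅∪∅=∅
  n22('aabc'): parent n21 fail=6; on 'c' 6 → fail=7;  out {6}∪{2}={2,6}
  n25('bbbc'): parent n24 fail=23; on 'c' 23→6 → fail=7;  out ∅∪{2}={2}
  n5('aacab'): parent n4 fail=1; on 'b' 1→0 → fail=6;  out {1}∪∅={1}
  n12('cbcba'): parent n11 fail=9; on 'a' 9→6→0 → fail=1;  out {3}∪{0}={0,3}
  n15('bcaaa'): parent n14 fail=2; on 'a' 2→1 → fail=2;  out ∅∪{0}={0}
  n19('cbbbc'): parent n18 fail=24; on 'c' 24 → fail=25;  out ∅∪{2}={2}
  n26('bbbca'): parent n25 fail=7; on 'a' 7 → fail=13;  out {7}∪{0}={0,7}
  n16('bcaaac'): parent n15 fail=2; on 'c' 2 → fail=3;  out {4}∪∅={4}
  n20('cbbbca'): parent n19 fail=25; on 'a' 25 → fail=26;  out {5}∪{0,7}={0,5,7}

Run:
pos 0 'b': at 6
pos 1 'c': at 7  ** P2@[0:1]
pos 2 'c': at 8 (fail-walked)
pos 3 'b': at 9
pos 4 'b': at 17
pos 5 'b': at 18
pos 6 'c': at 19  ** P2@[5:6]
pos 7 'a': at 20  ** P0@[7:7],P5@[2:7],P7@[3:7]
pos 8 'c': at 8 (fail-walked)
pos 9 'c': at 8 (fail-walked)
pos 10 'b': at 9
pos 11 'b': at 17
pos 12 'b': at 18
pos 13 'c': at 19  ** P2@[12:13]
pos 14 'a': at 20  ** P0@[14:14],P5@[9:14],P7@[10:14]
pos 15 'b': at 6 (fail-walked)
pos 16 'a': at 1 (fail-walked)  ** P0@[16:16]
pos 17 'c': at 8 (fail-walked)
pos 18 'c': at 8 (fail-walked)
pos 19 'b': at 9
pos 20 'b': at 17
pos 21 'b': at 18
pos 22 'c': at 19  ** P2@[21:22]
pos 23 'a': at 20  ** P0@[23:23],P5@[18:23],P7@[19:23]
pos 24 'b': at 6 (fail-walked)
pos 25 'c': at 7  ** P2@[24:25]
pos 26 'b': at 9 (fail-walked)
pos 27 'c': at 10  ** P2@[26:27]
pos 28 'b': at 11
pos 29 'c': at 10 (fail-walked)  ** P2@[28:29]
pos 30 'b': at 11
pos 31 'c': at 10 (fail-walked)  ** P2@[30:31]
pos 32 'b': at 11
pos 33 'a': at 12  ** P0@[33:33],P3@[29:33]
pos 34 'b': at 6 (fail-walked)
pos 35 'b': at 23
pos 36 'c': at 7 (fail-walked)  ** P2@[35:36]
pos 37 'a': at 13  ** P0@[37:37]
pos 38 'a': at 14  ** P0@[38:38]
pos 39 'b': at 21 (fail-walked)
pos 40 'c': at 22  ** P2@[39:40],P6@[37:40]
pos 41 'b': at 9 (fail-walked)
pos 42 'c': at 10  ** P2@[41:42]
pos 43 'a': at 13 (fail-walked)  ** P0@[43:43]
pos 44 'a': at 14  ** P0@[44:44]
pos 45 'a': at 15  ** P0@[45:45]
pos 46 'c': at 16  ** P4@[41:46]
pos 47 'c': at 8 (fail-walked)
pos 48 'a': at 1 (fail-walked)  ** P0@[48:48]
pos 49 'a': at 2  ** P0@[49:49]
pos 50 'b': at 21
pos 51 'c': at 22  ** P2@[50:51],P6@[48:51]

All matches (sorted): [[1,2],[6,2],[7,0],[7,5],[7,7],[13,2],[14,0],[14,5],[14,7],[16,0],[22,2],[23,0],[23,5],[23,7],[25,2],[27,2],[29,2],[31,2],[33,0],[33,3],[36,2],[37,0],[38,0],[40,2],[40,6],[42,2],[43,0],[44,0],[45,0],[46,4],[48,0],[49,0],[51,2],[51,6]]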